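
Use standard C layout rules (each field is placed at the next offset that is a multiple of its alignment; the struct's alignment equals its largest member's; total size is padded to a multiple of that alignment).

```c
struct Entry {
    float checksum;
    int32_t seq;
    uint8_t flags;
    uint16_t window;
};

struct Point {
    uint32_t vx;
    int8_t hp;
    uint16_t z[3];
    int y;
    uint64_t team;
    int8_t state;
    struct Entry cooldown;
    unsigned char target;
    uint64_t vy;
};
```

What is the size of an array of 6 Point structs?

336

Entry: 0..4  checksum  (4B, 4-aligned); 4..8  seq  (4B, 4-aligned); 8..9  flags  (1B, 1-aligned); 9..10  -- padding (1B); 10..12  window  (2B, 2-aligned); sizeof = 12, alignof = 4
0..4  vx  (4B, 4-aligned)
4..5  hp  (1B, 1-aligned)
5..6  -- padding (1B)
6..12  z  (6B, 2-aligned)
12..16  y  (4B, 4-aligned)
16..24  team  (8B, 8-aligned)
24..25  state  (1B, 1-aligned)
25..28  -- padding (3B)
28..40  cooldown  (12B, 4-aligned)
40..41  target  (1B, 1-aligned)
41..48  -- padding (7B)
48..56  vy  (8B, 8-aligned)
sizeof = 56, alignof = 8
array of 6: 6 × 56 = 336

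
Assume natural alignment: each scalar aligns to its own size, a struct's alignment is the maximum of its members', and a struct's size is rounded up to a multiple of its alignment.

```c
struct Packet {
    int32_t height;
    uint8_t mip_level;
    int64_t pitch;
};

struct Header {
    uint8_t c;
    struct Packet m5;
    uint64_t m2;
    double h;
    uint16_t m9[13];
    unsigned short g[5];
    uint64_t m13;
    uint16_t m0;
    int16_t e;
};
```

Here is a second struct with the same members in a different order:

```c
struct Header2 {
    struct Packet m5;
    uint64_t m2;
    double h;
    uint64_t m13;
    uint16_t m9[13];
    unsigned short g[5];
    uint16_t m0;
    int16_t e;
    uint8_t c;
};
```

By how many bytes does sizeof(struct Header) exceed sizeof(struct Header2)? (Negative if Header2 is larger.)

Packet: @0: height [4B, align 4] → 4; @4: mip_level [1B, align 1] → 5; +3 pad (align 8); @8: pitch [8B, align 8] → 16; size 16, align 8
@0: c [1B, align 1] → 1
+7 pad (align 8)
@8: m5 [16B, align 8] → 24
@24: m2 [8B, align 8] → 32
@32: h [8B, align 8] → 40
@40: m9 [26B, align 2] → 66
@66: g [10B, align 2] → 76
+4 pad (align 8)
@80: m13 [8B, align 8] → 88
@88: m0 [2B, align 2] → 90
@90: e [2B, align 2] → 92
+4 tail pad (align 8)
size 96, align 8
— Header2 —
@0: m5 [16B, align 8] → 16
@16: m2 [8B, align 8] → 24
@24: h [8B, align 8] → 32
@32: m13 [8B, align 8] → 40
@40: m9 [26B, align 2] → 66
@66: g [10B, align 2] → 76
@76: m0 [2B, align 2] → 78
@78: e [2B, align 2] → 80
@80: c [1B, align 1] → 81
+7 tail pad (align 8)
size 88, align 8
96 − 88 = 8

8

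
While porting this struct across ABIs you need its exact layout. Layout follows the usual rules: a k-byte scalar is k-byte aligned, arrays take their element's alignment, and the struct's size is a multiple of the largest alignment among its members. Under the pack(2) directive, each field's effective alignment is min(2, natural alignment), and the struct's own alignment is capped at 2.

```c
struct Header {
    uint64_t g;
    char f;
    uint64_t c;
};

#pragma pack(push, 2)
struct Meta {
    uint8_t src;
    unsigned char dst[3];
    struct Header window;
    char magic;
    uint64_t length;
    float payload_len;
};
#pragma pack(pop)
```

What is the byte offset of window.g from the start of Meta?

4

Header: g at 0 (size 8, align 8) → ends 8; f at 8 (size 1, align 1) → ends 9; pad 7 to align 8 for c; c at 16 (size 8, align 8) → ends 24; total 24 bytes, alignment 8
src at 0 (size 1, align 1) → ends 1
dst at 1 (size 3, align 1) → ends 4
window at 4 (size 24, align 2) → ends 28
within Header: g at 0
4 + 0 = 4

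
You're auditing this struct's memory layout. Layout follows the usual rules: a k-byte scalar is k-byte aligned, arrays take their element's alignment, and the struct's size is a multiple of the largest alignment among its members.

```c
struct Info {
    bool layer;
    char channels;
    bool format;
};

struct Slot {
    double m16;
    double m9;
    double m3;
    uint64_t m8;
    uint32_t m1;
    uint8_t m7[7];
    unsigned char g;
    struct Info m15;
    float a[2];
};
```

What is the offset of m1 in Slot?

Info: layer at 0 (size 1, align 1) → ends 1; channels at 1 (size 1, align 1) → ends 2; format at 2 (size 1, align 1) → ends 3; total 3 bytes, alignment 1
m16 at 0 (size 8, align 8) → ends 8
m9 at 8 (size 8, align 8) → ends 16
m3 at 16 (size 8, align 8) → ends 24
m8 at 24 (size 8, align 8) → ends 32
m1 at 32 (size 4, align 4) → ends 36

32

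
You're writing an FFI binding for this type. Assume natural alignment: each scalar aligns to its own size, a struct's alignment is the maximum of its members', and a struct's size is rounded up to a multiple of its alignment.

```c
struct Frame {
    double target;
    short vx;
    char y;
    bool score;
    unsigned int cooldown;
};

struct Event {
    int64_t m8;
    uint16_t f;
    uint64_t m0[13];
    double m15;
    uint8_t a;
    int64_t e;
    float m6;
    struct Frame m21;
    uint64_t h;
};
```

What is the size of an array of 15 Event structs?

Frame: 0..8  target  (8B, 8-aligned); 8..10  vx  (2B, 2-aligned); 10..11  y  (1B, 1-aligned); 11..12  score  (1B, 1-aligned); 12..16  cooldown  (4B, 4-aligned); sizeof = 16, alignof = 8
0..8  m8  (8B, 8-aligned)
8..10  f  (2B, 2-aligned)
10..16  -- padding (6B)
16..120  m0  (104B, 8-aligned)
120..128  m15  (8B, 8-aligned)
128..129  a  (1B, 1-aligned)
129..136  -- padding (7B)
136..144  e  (8B, 8-aligned)
144..148  m6  (4B, 4-aligned)
148..152  -- padding (4B)
152..168  m21  (16B, 8-aligned)
168..176  h  (8B, 8-aligned)
sizeof = 176, alignof = 8
array of 15: 15 × 176 = 2640

2640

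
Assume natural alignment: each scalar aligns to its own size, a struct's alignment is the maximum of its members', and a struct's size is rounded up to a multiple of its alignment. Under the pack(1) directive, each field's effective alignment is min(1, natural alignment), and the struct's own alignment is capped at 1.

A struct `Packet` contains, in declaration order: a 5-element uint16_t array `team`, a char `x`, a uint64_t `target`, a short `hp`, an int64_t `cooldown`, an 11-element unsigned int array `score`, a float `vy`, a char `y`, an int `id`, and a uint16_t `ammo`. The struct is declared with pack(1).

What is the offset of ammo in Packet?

team at 0 (size 10, align 1) → ends 10
x at 10 (size 1, align 1) → ends 11
target at 11 (size 8, align 1) → ends 19
hp at 19 (size 2, align 1) → ends 21
cooldown at 21 (size 8, align 1) → ends 29
score at 29 (size 44, align 1) → ends 73
vy at 73 (size 4, align 1) → ends 77
y at 77 (size 1, align 1) → ends 78
id at 78 (size 4, align 1) → ends 82
ammo at 82 (size 2, align 1) → ends 84

82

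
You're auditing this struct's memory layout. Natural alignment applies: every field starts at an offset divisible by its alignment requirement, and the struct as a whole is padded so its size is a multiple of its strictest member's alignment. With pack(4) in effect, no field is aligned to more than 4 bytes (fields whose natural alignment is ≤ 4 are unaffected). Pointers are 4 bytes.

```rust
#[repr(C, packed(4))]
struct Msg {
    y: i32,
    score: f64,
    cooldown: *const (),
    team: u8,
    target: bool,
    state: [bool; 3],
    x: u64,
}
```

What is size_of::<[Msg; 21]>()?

y at 0 (size 4, align 4) → ends 4
score at 4 (size 8, align 4) → ends 12
cooldown at 12 (size 4, align 4) → ends 16
team at 16 (size 1, align 1) → ends 17
target at 17 (size 1, align 1) → ends 18
state at 18 (size 3, align 1) → ends 21
pad 3 to align 4 for x
x at 24 (size 8, align 4) → ends 32
total 32 bytes, alignment 4
array of 21: 21 × 32 = 672

672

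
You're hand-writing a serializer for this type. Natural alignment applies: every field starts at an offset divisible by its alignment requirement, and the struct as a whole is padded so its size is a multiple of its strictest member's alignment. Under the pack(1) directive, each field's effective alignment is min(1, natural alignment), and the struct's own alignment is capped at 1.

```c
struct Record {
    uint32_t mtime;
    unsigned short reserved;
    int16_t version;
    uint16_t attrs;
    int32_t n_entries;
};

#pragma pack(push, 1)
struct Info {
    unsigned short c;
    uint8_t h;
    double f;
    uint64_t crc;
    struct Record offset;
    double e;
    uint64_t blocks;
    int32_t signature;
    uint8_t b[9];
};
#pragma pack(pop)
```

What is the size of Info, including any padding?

64

Record: 0..4  mtime  (4B, 4-aligned); 4..6  reserved  (2B, 2-aligned); 6..8  version  (2B, 2-aligned); 8..10  attrs  (2B, 2-aligned); 10..12  -- padding (2B); 12..16  n_entries  (4B, 4-aligned); sizeof = 16, alignof = 4
0..2  c  (2B, 1-aligned)
2..3  h  (1B, 1-aligned)
3..11  f  (8B, 1-aligned)
11..19  crc  (8B, 1-aligned)
19..35  offset  (16B, 1-aligned)
35..43  e  (8B, 1-aligned)
43..51  blocks  (8B, 1-aligned)
51..55  signature  (4B, 1-aligned)
55..64  b  (9B, 1-aligned)
sizeof = 64, alignof = 1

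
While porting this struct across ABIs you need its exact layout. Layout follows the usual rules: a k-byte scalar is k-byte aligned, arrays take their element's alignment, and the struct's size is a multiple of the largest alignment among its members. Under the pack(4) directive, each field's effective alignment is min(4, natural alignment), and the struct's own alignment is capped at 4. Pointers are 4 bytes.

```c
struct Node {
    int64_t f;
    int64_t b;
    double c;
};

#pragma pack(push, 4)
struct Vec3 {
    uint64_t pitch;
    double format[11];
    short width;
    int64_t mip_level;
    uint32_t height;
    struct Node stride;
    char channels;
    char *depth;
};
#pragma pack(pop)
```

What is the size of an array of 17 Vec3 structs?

Node: @0: f [8B, align 8] → 8; @8: b [8B, align 8] → 16; @16: c [8B, align 8] → 24; size 24, align 8
@0: pitch [8B, align 4] → 8
@8: format [88B, align 4] → 96
@96: width [2B, align 2] → 98
+2 pad (align 4)
@100: mip_level [8B, align 4] → 108
@108: height [4B, align 4] → 112
@112: stride [24B, align 4] → 136
@136: channels [1B, align 1] → 137
+3 pad (align 4)
@140: depth [4B, align 4] → 144
size 144, align 4
array of 17: 17 × 144 = 2448

2448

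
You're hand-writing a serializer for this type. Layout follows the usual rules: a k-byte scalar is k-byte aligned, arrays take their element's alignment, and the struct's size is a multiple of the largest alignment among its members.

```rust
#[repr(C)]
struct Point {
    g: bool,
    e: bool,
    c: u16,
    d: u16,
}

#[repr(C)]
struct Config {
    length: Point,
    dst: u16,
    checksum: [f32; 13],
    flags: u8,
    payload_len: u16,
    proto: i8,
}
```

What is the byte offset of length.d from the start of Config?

Point: 0..1  g  (1B, 1-aligned); 1..2  e  (1B, 1-aligned); 2..4  c  (2B, 2-aligned); 4..6  d  (2B, 2-aligned); sizeof = 6, alignof = 2
0..6  length  (6B, 2-aligned)
within Point: d at 4
0 + 4 = 4

4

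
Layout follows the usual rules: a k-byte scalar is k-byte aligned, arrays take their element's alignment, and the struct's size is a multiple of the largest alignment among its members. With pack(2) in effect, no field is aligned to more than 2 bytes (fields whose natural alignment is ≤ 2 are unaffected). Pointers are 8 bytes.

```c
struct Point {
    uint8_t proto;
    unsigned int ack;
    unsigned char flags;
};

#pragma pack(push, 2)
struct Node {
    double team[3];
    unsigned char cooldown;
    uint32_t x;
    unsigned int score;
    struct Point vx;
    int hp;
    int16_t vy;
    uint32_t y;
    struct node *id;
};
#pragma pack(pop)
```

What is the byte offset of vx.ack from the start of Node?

Point: proto at 0 (size 1, align 1) → ends 1; pad 3 to align 4 for ack; ack at 4 (size 4, align 4) → ends 8; flags at 8 (size 1, align 1) → ends 9; tail pad 3 to reach multiple of 4; total 12 bytes, alignment 4
team at 0 (size 24, align 2) → ends 24
cooldown at 24 (size 1, align 1) → ends 25
pad 1 to align 2 for x
x at 26 (size 4, align 2) → ends 30
score at 30 (size 4, align 2) → ends 34
vx at 34 (size 12, align 2) → ends 46
within Point: ack at 4
34 + 4 = 38

38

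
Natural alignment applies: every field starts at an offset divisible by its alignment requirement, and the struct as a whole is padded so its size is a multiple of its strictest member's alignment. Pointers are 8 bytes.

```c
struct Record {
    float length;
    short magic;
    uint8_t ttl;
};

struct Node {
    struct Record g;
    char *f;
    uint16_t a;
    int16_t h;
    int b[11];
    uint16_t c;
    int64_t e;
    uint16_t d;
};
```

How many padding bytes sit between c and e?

Record: 0..4  length  (4B, 4-aligned); 4..6  magic  (2B, 2-aligned); 6..7  ttl  (1B, 1-aligned); 7..8  -- tail padding (1B); sizeof = 8, alignof = 4
0..8  g  (8B, 4-aligned)
8..16  f  (8B, 8-aligned)
16..18  a  (2B, 2-aligned)
18..20  h  (2B, 2-aligned)
20..64  b  (44B, 4-aligned)
64..66  c  (2B, 2-aligned)
66..72  -- padding (6B)
72..80  e  (8B, 8-aligned)

6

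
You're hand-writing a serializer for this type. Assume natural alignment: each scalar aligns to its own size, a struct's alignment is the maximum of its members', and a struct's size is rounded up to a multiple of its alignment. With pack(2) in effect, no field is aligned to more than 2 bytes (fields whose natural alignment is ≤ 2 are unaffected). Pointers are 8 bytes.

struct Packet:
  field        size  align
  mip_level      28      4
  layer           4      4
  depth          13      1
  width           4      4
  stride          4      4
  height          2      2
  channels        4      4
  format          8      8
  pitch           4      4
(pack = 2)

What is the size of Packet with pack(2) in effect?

@0: mip_level [28B, align 2] → 28
@28: layer [4B, align 2] → 32
@32: depth [13B, align 1] → 45
+1 pad (align 2)
@46: width [4B, align 2] → 50
@50: stride [4B, align 2] → 54
@54: height [2B, align 2] → 56
@56: channels [4B, align 2] → 60
@60: format [8B, align 2] → 68
@68: pitch [4B, align 2] → 72
size 72, align 2

72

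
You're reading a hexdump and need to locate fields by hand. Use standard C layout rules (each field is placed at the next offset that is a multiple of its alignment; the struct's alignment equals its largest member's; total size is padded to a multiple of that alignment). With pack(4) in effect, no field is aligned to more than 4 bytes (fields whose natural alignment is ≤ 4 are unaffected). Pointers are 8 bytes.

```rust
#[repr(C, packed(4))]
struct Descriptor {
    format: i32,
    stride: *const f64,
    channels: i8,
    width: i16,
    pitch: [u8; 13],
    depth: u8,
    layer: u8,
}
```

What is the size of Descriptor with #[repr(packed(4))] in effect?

format at 0 (size 4, align 4) → ends 4
stride at 4 (size 8, align 4) → ends 12
channels at 12 (size 1, align 1) → ends 13
pad 1 to align 2 for width
width at 14 (size 2, align 2) → ends 16
pitch at 16 (size 13, align 1) → ends 29
depth at 29 (size 1, align 1) → ends 30
layer at 30 (size 1, align 1) → ends 31
tail pad 1 to reach multiple of 4
total 32 bytes, alignment 4

32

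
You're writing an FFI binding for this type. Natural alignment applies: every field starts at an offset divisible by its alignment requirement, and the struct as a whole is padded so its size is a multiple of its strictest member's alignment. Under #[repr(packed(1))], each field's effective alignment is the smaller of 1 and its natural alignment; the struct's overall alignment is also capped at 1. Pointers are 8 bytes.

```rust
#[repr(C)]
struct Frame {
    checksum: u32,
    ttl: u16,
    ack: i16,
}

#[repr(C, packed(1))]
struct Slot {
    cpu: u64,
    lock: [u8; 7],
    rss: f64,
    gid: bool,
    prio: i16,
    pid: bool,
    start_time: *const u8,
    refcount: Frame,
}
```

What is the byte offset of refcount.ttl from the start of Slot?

Frame: checksum at 0 (size 4, align 4) → ends 4; ttl at 4 (size 2, align 2) → ends 6; ack at 6 (size 2, align 2) → ends 8; total 8 bytes, alignment 4
cpu at 0 (size 8, align 1) → ends 8
lock at 8 (size 7, align 1) → ends 15
rss at 15 (size 8, align 1) → ends 23
gid at 23 (size 1, align 1) → ends 24
prio at 24 (size 2, align 1) → ends 26
pid at 26 (size 1, align 1) → ends 27
start_time at 27 (size 8, align 1) → ends 35
refcount at 35 (size 8, align 1) → ends 43
within Frame: ttl at 4
35 + 4 = 39

39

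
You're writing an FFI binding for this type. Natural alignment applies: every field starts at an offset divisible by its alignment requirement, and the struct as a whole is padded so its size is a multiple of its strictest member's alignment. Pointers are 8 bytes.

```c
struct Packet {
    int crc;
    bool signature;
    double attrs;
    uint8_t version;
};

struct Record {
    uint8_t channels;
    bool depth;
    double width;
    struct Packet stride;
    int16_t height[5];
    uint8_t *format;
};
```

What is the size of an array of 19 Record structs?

1216

Packet: 0..4  crc  (4B, 4-aligned); 4..5  signature  (1B, 1-aligned); 5..8  -- padding (3B); 8..16  attrs  (8B, 8-aligned); 16..17  version  (1B, 1-aligned); 17..24  -- tail padding (7B); sizeof = 24, alignof = 8
0..1  channels  (1B, 1-aligned)
1..2  depth  (1B, 1-aligned)
2..8  -- padding (6B)
8..16  width  (8B, 8-aligned)
16..40  stride  (24B, 8-aligned)
40..50  height  (10B, 2-aligned)
50..56  -- padding (6B)
56..64  format  (8B, 8-aligned)
sizeof = 64, alignof = 8
array of 19: 19 × 64 = 1216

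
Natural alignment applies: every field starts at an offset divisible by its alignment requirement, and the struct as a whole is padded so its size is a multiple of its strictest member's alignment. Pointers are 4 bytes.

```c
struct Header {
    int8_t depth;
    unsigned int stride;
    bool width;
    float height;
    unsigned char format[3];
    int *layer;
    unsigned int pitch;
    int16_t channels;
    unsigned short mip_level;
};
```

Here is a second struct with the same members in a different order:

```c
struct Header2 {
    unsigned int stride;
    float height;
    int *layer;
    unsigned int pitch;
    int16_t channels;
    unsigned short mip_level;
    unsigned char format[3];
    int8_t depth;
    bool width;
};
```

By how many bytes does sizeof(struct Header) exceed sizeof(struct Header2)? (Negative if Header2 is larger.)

4

0..1  depth  (1B, 1-aligned)
1..4  -- padding (3B)
4..8  stride  (4B, 4-aligned)
8..9  width  (1B, 1-aligned)
9..12  -- padding (3B)
12..16  height  (4B, 4-aligned)
16..19  format  (3B, 1-aligned)
19..20  -- padding (1B)
20..24  layer  (4B, 4-aligned)
24..28  pitch  (4B, 4-aligned)
28..30  channels  (2B, 2-aligned)
30..32  mip_level  (2B, 2-aligned)
sizeof = 32, alignof = 4
— Header2 —
0..4  stride  (4B, 4-aligned)
4..8  height  (4B, 4-aligned)
8..12  layer  (4B, 4-aligned)
12..16  pitch  (4B, 4-aligned)
16..18  channels  (2B, 2-aligned)
18..20  mip_level  (2B, 2-aligned)
20..23  format  (3B, 1-aligned)
23..24  depth  (1B, 1-aligned)
24..25  width  (1B, 1-aligned)
25..28  -- tail padding (3B)
sizeof = 28, alignof = 4
32 − 28 = 4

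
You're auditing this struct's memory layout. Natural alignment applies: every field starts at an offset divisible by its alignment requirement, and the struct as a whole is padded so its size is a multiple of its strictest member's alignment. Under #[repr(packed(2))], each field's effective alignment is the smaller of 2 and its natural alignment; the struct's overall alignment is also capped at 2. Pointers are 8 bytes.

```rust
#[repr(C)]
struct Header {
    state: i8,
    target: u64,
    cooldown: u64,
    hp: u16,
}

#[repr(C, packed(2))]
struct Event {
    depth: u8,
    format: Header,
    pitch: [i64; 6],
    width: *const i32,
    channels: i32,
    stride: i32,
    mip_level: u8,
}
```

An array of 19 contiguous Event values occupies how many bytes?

1900

Header: 0..1  state  (1B, 1-aligned); 1..8  -- padding (7B); 8..16  target  (8B, 8-aligned); 16..24  cooldown  (8B, 8-aligned); 24..26  hp  (2B, 2-aligned); 26..32  -- tail padding (6B); sizeof = 32, alignof = 8
0..1  depth  (1B, 1-aligned)
1..2  -- padding (1B)
2..34  format  (32B, 2-aligned)
34..82  pitch  (48B, 2-aligned)
82..90  width  (8B, 2-aligned)
90..94  channels  (4B, 2-aligned)
94..98  stride  (4B, 2-aligned)
98..99  mip_level  (1B, 1-aligned)
99..100  -- tail padding (1B)
sizeof = 100, alignof = 2
array of 19: 19 × 100 = 1900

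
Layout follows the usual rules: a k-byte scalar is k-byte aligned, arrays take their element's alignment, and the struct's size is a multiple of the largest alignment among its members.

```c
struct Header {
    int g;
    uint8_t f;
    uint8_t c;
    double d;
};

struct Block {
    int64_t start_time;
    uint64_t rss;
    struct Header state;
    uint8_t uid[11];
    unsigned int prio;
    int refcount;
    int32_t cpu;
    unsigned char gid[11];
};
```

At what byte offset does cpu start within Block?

52

Header: 0..4  g  (4B, 4-aligned); 4..5  f  (1B, 1-aligned); 5..6  c  (1B, 1-aligned); 6..8  -- padding (2B); 8..16  d  (8B, 8-aligned); sizeof = 16, alignof = 8
0..8  start_time  (8B, 8-aligned)
8..16  rss  (8B, 8-aligned)
16..32  state  (16B, 8-aligned)
32..43  uid  (11B, 1-aligned)
43..44  -- padding (1B)
44..48  prio  (4B, 4-aligned)
48..52  refcount  (4B, 4-aligned)
52..56  cpu  (4B, 4-aligned)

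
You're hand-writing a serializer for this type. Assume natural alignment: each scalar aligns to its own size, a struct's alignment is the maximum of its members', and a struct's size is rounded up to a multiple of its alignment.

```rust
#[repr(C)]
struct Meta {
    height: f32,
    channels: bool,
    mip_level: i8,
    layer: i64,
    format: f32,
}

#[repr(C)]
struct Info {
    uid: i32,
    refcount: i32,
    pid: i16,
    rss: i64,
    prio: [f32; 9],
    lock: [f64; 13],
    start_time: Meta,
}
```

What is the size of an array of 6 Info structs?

1152

Meta: @0: height [4B, align 4] → 4; @4: channels [1B, align 1] → 5; @5: mip_level [1B, align 1] → 6; +2 pad (align 8); @8: layer [8B, align 8] → 16; @16: format [4B, align 4] → 20; +4 tail pad (align 8); size 24, align 8
@0: uid [4B, align 4] → 4
@4: refcount [4B, align 4] → 8
@8: pid [2B, align 2] → 10
+6 pad (align 8)
@16: rss [8B, align 8] → 24
@24: prio [36B, align 4] → 60
+4 pad (align 8)
@64: lock [104B, align 8] → 168
@168: start_time [24B, align 8] → 192
size 192, align 8
array of 6: 6 × 192 = 1152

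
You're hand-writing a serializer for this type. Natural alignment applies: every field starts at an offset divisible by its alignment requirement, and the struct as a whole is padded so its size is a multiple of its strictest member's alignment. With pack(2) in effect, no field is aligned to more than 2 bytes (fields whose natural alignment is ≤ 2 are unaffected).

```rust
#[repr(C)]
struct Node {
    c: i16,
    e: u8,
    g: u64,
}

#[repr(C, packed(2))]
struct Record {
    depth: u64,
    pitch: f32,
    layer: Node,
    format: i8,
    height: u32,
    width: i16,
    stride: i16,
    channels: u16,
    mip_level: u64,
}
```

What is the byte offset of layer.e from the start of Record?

Node: 0..2  c  (2B, 2-aligned); 2..3  e  (1B, 1-aligned); 3..8  -- padding (5B); 8..16  g  (8B, 8-aligned); sizeof = 16, alignof = 8
0..8  depth  (8B, 2-aligned)
8..12  pitch  (4B, 2-aligned)
12..28  layer  (16B, 2-aligned)
within Node: e at 2
12 + 2 = 14

14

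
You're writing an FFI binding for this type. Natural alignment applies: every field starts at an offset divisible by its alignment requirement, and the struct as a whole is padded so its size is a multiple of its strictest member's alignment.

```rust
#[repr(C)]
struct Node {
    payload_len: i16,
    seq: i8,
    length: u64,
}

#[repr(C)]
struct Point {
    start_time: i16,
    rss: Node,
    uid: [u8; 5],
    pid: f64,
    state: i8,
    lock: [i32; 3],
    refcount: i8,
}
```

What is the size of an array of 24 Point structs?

Node: payload_len at 0 (size 2, align 2) → ends 2; seq at 2 (size 1, align 1) → ends 3; pad 5 to align 8 for length; length at 8 (size 8, align 8) → ends 16; total 16 bytes, alignment 8
start_time at 0 (size 2, align 2) → ends 2
pad 6 to align 8 for rss
rss at 8 (size 16, align 8) → ends 24
uid at 24 (size 5, align 1) → ends 29
pad 3 to align 8 for pid
pid at 32 (size 8, align 8) → ends 40
state at 40 (size 1, align 1) → ends 41
pad 3 to align 4 for lock
lock at 44 (size 12, align 4) → ends 56
refcount at 56 (size 1, align 1) → ends 57
tail pad 7 to reach multiple of 8
total 64 bytes, alignment 8
array of 24: 24 × 64 = 1536

1536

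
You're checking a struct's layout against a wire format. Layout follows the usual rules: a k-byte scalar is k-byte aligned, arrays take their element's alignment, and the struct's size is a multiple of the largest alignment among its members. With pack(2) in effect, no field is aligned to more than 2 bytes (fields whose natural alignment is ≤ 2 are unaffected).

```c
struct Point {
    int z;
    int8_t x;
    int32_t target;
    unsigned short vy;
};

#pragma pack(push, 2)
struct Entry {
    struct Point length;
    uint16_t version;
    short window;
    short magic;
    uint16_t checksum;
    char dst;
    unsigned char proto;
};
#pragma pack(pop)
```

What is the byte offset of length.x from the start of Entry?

Point: z at 0 (size 4, align 4) → ends 4; x at 4 (size 1, align 1) → ends 5; pad 3 to align 4 for target; target at 8 (size 4, align 4) → ends 12; vy at 12 (size 2, align 2) → ends 14; tail pad 2 to reach multiple of 4; total 16 bytes, alignment 4
length at 0 (size 16, align 2) → ends 16
within Point: x at 4
0 + 4 = 4

4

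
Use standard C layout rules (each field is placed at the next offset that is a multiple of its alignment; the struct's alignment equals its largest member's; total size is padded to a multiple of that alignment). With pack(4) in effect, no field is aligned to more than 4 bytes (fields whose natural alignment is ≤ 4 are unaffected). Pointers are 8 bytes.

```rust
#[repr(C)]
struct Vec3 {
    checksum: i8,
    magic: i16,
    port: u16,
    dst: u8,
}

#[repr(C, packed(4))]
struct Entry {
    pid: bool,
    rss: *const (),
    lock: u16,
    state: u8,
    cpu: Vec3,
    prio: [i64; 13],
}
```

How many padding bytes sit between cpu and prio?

Vec3: checksum at 0 (size 1, align 1) → ends 1; pad 1 to align 2 for magic; magic at 2 (size 2, align 2) → ends 4; port at 4 (size 2, align 2) → ends 6; dst at 6 (size 1, align 1) → ends 7; tail pad 1 to reach multiple of 2; total 8 bytes, alignment 2
pid at 0 (size 1, align 1) → ends 1
pad 3 to align 4 for rss
rss at 4 (size 8, align 4) → ends 12
lock at 12 (size 2, align 2) → ends 14
state at 14 (size 1, align 1) → ends 15
pad 1 to align 2 for cpu
cpu at 16 (size 8, align 2) → ends 24
prio at 24 (size 104, align 4) → ends 128

0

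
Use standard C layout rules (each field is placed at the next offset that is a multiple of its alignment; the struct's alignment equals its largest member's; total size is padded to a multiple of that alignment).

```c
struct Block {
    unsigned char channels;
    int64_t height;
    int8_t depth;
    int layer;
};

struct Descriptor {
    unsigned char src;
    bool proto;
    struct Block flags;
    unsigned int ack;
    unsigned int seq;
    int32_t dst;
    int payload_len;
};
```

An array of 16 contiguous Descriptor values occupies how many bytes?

Block: channels at 0 (size 1, align 1) → ends 1; pad 7 to align 8 for height; height at 8 (size 8, align 8) → ends 16; depth at 16 (size 1, align 1) → ends 17; pad 3 to align 4 for layer; layer at 20 (size 4, align 4) → ends 24; total 24 bytes, alignment 8
src at 0 (size 1, align 1) → ends 1
proto at 1 (size 1, align 1) → ends 2
pad 6 to align 8 for flags
flags at 8 (size 24, align 8) → ends 32
ack at 32 (size 4, align 4) → ends 36
seq at 36 (size 4, align 4) → ends 40
dst at 40 (size 4, align 4) → ends 44
payload_len at 44 (size 4, align 4) → ends 48
total 48 bytes, alignment 8
array of 16: 16 × 48 = 768

768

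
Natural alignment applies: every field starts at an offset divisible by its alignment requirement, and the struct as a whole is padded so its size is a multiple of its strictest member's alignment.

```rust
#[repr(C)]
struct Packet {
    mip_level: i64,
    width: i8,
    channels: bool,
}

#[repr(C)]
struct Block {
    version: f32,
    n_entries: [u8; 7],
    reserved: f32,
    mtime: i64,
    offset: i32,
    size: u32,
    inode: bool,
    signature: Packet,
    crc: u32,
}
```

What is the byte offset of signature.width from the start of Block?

Packet: 0..8  mip_level  (8B, 8-aligned); 8..9  width  (1B, 1-aligned); 9..10  channels  (1B, 1-aligned); 10..16  -- tail padding (6B); sizeof = 16, alignof = 8
0..4  version  (4B, 4-aligned)
4..11  n_entries  (7B, 1-aligned)
11..12  -- padding (1B)
12..16  reserved  (4B, 4-aligned)
16..24  mtime  (8B, 8-aligned)
24..28  offset  (4B, 4-aligned)
28..32  size  (4B, 4-aligned)
32..33  inode  (1B, 1-aligned)
33..40  -- padding (7B)
40..56  signature  (16B, 8-aligned)
within Packet: width at 8
40 + 8 = 48

48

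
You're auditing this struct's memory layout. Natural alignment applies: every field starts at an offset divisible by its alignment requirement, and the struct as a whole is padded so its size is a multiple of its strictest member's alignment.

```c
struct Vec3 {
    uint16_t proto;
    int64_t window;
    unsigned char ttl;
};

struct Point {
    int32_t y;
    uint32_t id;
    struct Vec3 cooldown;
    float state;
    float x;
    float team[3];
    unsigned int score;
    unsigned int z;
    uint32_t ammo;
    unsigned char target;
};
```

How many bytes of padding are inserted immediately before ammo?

Vec3: 0..2  proto  (2B, 2-aligned); 2..8  -- padding (6B); 8..16  window  (8B, 8-aligned); 16..17  ttl  (1B, 1-aligned); 17..24  -- tail padding (7B); sizeof = 24, alignof = 8
0..4  y  (4B, 4-aligned)
4..8  id  (4B, 4-aligned)
8..32  cooldown  (24B, 8-aligned)
32..36  state  (4B, 4-aligned)
36..40  x  (4B, 4-aligned)
40..52  team  (12B, 4-aligned)
52..56  score  (4B, 4-aligned)
56..60  z  (4B, 4-aligned)
60..64  ammo  (4B, 4-aligned)

0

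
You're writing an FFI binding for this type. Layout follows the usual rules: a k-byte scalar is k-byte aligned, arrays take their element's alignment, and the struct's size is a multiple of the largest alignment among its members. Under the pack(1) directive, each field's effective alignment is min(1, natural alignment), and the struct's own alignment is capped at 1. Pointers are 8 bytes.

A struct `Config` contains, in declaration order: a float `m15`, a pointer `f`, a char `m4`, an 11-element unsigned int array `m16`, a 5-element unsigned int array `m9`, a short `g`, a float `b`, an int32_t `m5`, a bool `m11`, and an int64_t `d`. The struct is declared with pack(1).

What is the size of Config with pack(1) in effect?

0..4  m15  (4B, 1-aligned)
4..12  f  (8B, 1-aligned)
12..13  m4  (1B, 1-aligned)
13..57  m16  (44B, 1-aligned)
57..77  m9  (20B, 1-aligned)
77..79  g  (2B, 1-aligned)
79..83  b  (4B, 1-aligned)
83..87  m5  (4B, 1-aligned)
87..88  m11  (1B, 1-aligned)
88..96  d  (8B, 1-aligned)
sizeof = 96, alignof = 1

96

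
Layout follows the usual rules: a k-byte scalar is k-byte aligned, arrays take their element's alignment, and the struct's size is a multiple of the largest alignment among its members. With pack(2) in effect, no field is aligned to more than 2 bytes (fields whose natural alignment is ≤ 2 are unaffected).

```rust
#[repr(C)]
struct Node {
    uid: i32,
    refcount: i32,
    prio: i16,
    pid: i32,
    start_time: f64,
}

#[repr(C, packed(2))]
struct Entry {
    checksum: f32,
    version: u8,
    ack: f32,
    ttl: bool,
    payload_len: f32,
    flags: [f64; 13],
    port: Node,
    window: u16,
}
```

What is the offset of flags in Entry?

16

Node: @0: uid [4B, align 4] → 4; @4: refcount [4B, align 4] → 8; @8: prio [2B, align 2] → 10; +2 pad (align 4); @12: pid [4B, align 4] → 16; @16: start_time [8B, align 8] → 24; size 24, align 8
@0: checksum [4B, align 2] → 4
@4: version [1B, align 1] → 5
+1 pad (align 2)
@6: ack [4B, align 2] → 10
@10: ttl [1B, align 1] → 11
+1 pad (align 2)
@12: payload_len [4B, align 2] → 16
@16: flags [104B, align 2] → 120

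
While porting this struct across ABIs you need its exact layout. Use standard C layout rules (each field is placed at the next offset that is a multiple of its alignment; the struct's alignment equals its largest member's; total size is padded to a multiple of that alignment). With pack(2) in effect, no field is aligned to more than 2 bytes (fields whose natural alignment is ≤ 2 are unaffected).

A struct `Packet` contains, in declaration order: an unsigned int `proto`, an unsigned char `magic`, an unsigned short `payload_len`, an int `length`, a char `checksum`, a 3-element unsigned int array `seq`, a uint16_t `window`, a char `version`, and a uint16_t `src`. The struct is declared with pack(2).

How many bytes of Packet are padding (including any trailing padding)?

3

@0: proto [4B, align 2] → 4
@4: magic [1B, align 1] → 5
+1 pad (align 2)
@6: payload_len [2B, align 2] → 8
@8: length [4B, align 2] → 12
@12: checksum [1B, align 1] → 13
+1 pad (align 2)
@14: seq [12B, align 2] → 26
@26: window [2B, align 2] → 28
@28: version [1B, align 1] → 29
+1 pad (align 2)
@30: src [2B, align 2] → 32
size 32, align 2
data bytes 29, size 32 → padding 3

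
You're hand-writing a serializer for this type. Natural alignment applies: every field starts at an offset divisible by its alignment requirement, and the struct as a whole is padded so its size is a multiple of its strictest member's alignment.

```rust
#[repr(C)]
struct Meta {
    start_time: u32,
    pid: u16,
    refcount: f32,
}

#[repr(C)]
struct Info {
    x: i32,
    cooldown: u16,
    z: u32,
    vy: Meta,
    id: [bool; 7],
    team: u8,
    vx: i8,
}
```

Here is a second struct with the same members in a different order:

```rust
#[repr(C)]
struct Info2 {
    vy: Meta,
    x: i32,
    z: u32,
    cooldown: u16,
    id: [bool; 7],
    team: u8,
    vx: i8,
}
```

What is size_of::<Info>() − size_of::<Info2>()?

Meta: 0..4  start_time  (4B, 4-aligned); 4..6  pid  (2B, 2-aligned); 6..8  -- padding (2B); 8..12  refcount  (4B, 4-aligned); sizeof = 12, alignof = 4
0..4  x  (4B, 4-aligned)
4..6  cooldown  (2B, 2-aligned)
6..8  -- padding (2B)
8..12  z  (4B, 4-aligned)
12..24  vy  (12B, 4-aligned)
24..31  id  (7B, 1-aligned)
31..32  team  (1B, 1-aligned)
32..33  vx  (1B, 1-aligned)
33..36  -- tail padding (3B)
sizeof = 36, alignof = 4
— Info2 —
0..12  vy  (12B, 4-aligned)
12..16  x  (4B, 4-aligned)
16..20  z  (4B, 4-aligned)
20..22  cooldown  (2B, 2-aligned)
22..29  id  (7B, 1-aligned)
29..30  team  (1B, 1-aligned)
30..31  vx  (1B, 1-aligned)
31..32  -- tail padding (1B)
sizeof = 32, alignof = 4
36 − 32 = 4

4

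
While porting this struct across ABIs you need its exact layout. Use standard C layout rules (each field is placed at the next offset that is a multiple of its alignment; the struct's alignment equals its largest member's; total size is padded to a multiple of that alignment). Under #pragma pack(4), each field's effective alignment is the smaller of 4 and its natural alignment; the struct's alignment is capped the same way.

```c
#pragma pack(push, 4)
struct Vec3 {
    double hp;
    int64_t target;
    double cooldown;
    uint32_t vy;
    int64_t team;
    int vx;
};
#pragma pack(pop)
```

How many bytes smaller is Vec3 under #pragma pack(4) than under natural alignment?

natural layout:
  @0: hp [8B, align 8] → 8
  @8: target [8B, align 8] → 16
  @16: cooldown [8B, align 8] → 24
  @24: vy [4B, align 4] → 28
  +4 pad (align 8)
  @32: team [8B, align 8] → 40
  @40: vx [4B, align 4] → 44
  +4 tail pad (align 8)
  size 48, align 8
packed(4) layout:
  @0: hp [8B, align 4] → 8
  @8: target [8B, align 4] → 16
  @16: cooldown [8B, align 4] → 24
  @24: vy [4B, align 4] → 28
  @28: team [8B, align 4] → 36
  @36: vx [4B, align 4] → 40
  size 40, align 4
48 − 40 = 8

8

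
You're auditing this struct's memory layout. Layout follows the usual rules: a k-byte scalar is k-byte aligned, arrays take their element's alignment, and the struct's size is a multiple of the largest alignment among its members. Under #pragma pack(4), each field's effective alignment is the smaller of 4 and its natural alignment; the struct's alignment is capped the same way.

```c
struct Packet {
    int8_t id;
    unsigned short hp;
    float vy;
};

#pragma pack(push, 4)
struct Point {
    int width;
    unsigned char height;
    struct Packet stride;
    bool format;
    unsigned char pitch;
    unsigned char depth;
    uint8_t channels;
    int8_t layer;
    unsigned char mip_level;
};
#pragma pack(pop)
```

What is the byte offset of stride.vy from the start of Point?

12

Packet: @0: id [1B, align 1] → 1; +1 pad (align 2); @2: hp [2B, align 2] → 4; @4: vy [4B, align 4] → 8; size 8, align 4
@0: width [4B, align 4] → 4
@4: height [1B, align 1] → 5
+3 pad (align 4)
@8: stride [8B, align 4] → 16
within Packet: vy at 4
8 + 4 = 12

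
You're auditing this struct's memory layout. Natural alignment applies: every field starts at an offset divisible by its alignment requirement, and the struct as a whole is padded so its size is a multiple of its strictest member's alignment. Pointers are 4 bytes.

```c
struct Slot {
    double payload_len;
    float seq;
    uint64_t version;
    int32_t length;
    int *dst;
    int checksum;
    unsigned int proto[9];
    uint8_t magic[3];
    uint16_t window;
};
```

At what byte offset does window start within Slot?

76

payload_len at 0 (size 8, align 8) → ends 8
seq at 8 (size 4, align 4) → ends 12
pad 4 to align 8 for version
version at 16 (size 8, align 8) → ends 24
length at 24 (size 4, align 4) → ends 28
dst at 28 (size 4, align 4) → ends 32
checksum at 32 (size 4, align 4) → ends 36
proto at 36 (size 36, align 4) → ends 72
magic at 72 (size 3, align 1) → ends 75
pad 1 to align 2 for window
window at 76 (size 2, align 2) → ends 78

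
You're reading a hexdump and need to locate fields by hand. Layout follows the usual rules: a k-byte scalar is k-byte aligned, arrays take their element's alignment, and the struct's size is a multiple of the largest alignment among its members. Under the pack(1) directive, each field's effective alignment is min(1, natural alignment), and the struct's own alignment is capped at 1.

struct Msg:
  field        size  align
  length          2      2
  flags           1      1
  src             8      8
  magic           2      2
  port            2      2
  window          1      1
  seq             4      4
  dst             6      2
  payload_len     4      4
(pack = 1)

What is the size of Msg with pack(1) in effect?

length at 0 (size 2, align 1) → ends 2
flags at 2 (size 1, align 1) → ends 3
src at 3 (size 8, align 1) → ends 11
magic at 11 (size 2, align 1) → ends 13
port at 13 (size 2, align 1) → ends 15
window at 15 (size 1, align 1) → ends 16
seq at 16 (size 4, align 1) → ends 20
dst at 20 (size 6, align 1) → ends 26
payload_len at 26 (size 4, align 1) → ends 30
total 30 bytes, alignment 1

30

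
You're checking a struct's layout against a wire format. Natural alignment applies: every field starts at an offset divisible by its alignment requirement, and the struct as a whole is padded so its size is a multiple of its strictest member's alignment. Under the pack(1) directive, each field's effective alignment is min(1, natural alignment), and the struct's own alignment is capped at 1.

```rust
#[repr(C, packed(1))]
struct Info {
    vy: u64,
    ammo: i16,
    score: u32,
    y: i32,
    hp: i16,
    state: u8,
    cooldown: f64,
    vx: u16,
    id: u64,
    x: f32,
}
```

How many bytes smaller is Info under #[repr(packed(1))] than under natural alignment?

natural layout:
  vy at 0 (size 8, align 8) → ends 8
  ammo at 8 (size 2, align 2) → ends 10
  pad 2 to align 4 for score
  score at 12 (size 4, align 4) → ends 16
  y at 16 (size 4, align 4) → ends 20
  hp at 20 (size 2, align 2) → ends 22
  state at 22 (size 1, align 1) → ends 23
  pad 1 to align 8 for cooldown
  cooldown at 24 (size 8, align 8) → ends 32
  vx at 32 (size 2, align 2) → ends 34
  pad 6 to align 8 for id
  id at 40 (size 8, align 8) → ends 48
  x at 48 (size 4, align 4) → ends 52
  tail pad 4 to reach multiple of 8
  total 56 bytes, alignment 8
packed(1) layout:
  vy at 0 (size 8, align 1) → ends 8
  ammo at 8 (size 2, align 1) → ends 10
  score at 10 (size 4, align 1) → ends 14
  y at 14 (size 4, align 1) → ends 18
  hp at 18 (size 2, align 1) → ends 20
  state at 20 (size 1, align 1) → ends 21
  cooldown at 21 (size 8, align 1) → ends 29
  vx at 29 (size 2, align 1) → ends 31
  id at 31 (size 8, align 1) → ends 39
  x at 39 (size 4, align 1) → ends 43
  total 43 bytes, alignment 1
56 − 43 = 13

13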